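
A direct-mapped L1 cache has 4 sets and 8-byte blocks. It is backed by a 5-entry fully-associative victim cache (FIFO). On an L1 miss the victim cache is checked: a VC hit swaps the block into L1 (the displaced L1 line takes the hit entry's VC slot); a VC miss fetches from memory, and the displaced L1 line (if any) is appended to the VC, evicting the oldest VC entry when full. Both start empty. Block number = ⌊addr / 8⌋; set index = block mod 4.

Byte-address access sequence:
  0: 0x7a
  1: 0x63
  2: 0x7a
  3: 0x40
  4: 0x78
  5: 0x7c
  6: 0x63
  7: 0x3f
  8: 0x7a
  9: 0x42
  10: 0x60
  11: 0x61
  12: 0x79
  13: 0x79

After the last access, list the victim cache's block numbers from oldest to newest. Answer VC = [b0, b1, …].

VC = [8, 7]

  [0] addr=0x7a blk=15 s=3: MISS | VC []
  [1] addr=0x63 blk=12 s=0: MISS | VC []
  [2] addr=0x7a blk=15 s=3: L1-HIT | VC []
  [3] addr=0x40 blk=8 s=0: MISS | VC [12]
  [4] addr=0x78 blk=15 s=3: L1-HIT | VC [12]
  [5] addr=0x7c blk=15 s=3: L1-HIT | VC [12]
  [6] addr=0x63 blk=12 s=0: VC-HIT | VC [8]
  [7] addr=0x3f blk=7 s=3: MISS | VC [8, 15]
  [8] addr=0x7a blk=15 s=3: VC-HIT | VC [8, 7]
  [9] addr=0x42 blk=8 s=0: VC-HIT | VC [12, 7]
  [10] addr=0x60 blk=12 s=0: VC-HIT | VC [8, 7]
  [11] addr=0x61 blk=12 s=0: L1-HIT | VC [8, 7]
  [12] addr=0x79 blk=15 s=3: L1-HIT | VC [8, 7]
  [13] addr=0x79 blk=15 s=3: L1-HIT | VC [8, 7]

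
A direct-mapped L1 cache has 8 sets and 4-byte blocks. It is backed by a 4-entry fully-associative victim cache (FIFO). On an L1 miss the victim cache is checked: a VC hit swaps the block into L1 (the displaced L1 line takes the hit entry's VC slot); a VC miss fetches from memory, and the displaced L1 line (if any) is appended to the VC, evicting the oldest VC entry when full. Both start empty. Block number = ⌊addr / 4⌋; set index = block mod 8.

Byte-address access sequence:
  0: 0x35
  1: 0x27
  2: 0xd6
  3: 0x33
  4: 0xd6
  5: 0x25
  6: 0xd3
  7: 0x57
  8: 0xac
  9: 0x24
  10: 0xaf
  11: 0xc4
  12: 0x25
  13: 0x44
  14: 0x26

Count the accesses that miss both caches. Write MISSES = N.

0: 0x35 (blk 13, set 5) → MISS  vc=[]
1: 0x27 (blk 9, set 1) → MISS  vc=[]
2: 0xd6 (blk 53, set 5) → MISS  vc=[13]
3: 0x33 (blk 12, set 4) → MISS  vc=[13]
4: 0xd6 (blk 53, set 5) → L1-HIT  vc=[13]
5: 0x25 (blk 9, set 1) → L1-HIT  vc=[13]
6: 0xd3 (blk 52, set 4) → MISS  vc=[13, 12]
7: 0x57 (blk 21, set 5) → MISS  vc=[13, 12, 53]
8: 0xac (blk 43, set 3) → MISS  vc=[13, 12, 53]
9: 0x24 (blk 9, set 1) → L1-HIT  vc=[13, 12, 53]
10: 0xaf (blk 43, set 3) → L1-HIT  vc=[13, 12, 53]
11: 0xc4 (blk 49, set 1) → MISS  vc=[13, 12, 53, 9]
12: 0x25 (blk 9, set 1) → VC-HIT  vc=[13, 12, 53, 49]
13: 0x44 (blk 17, set 1) → MISS  vc=[12, 53, 49, 9]
14: 0x26 (blk 9, set 1) → VC-HIT  vc=[12, 53, 49, 17]

MISSES = 9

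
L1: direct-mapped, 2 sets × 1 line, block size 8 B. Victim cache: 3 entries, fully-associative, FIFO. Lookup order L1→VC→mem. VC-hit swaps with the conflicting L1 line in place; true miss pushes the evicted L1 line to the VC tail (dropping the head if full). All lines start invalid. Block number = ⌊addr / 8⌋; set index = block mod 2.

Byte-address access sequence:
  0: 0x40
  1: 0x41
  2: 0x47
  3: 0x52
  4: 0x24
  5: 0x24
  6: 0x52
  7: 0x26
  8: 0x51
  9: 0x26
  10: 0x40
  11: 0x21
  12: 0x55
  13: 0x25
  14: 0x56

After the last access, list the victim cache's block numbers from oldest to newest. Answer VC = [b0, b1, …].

VC = [8, 4]

  [0] addr=0x40 blk=8 s=0: MISS | VC []
  [1] addr=0x41 blk=8 s=0: L1-HIT | VC []
  [2] addr=0x47 blk=8 s=0: L1-HIT | VC []
  [3] addr=0x52 blk=10 s=0: MISS | VC [8]
  [4] addr=0x24 blk=4 s=0: MISS | VC [8, 10]
  [5] addr=0x24 blk=4 s=0: L1-HIT | VC [8, 10]
  [6] addr=0x52 blk=10 s=0: VC-HIT | VC [8, 4]
  [7] addr=0x26 blk=4 s=0: VC-HIT | VC [8, 10]
  [8] addr=0x51 blk=10 s=0: VC-HIT | VC [8, 4]
  [9] addr=0x26 blk=4 s=0: VC-HIT | VC [8, 10]
  [10] addr=0x40 blk=8 s=0: VC-HIT | VC [4, 10]
  [11] addr=0x21 blk=4 s=0: VC-HIT | VC [8, 10]
  [12] addr=0x55 blk=10 s=0: VC-HIT | VC [8, 4]
  [13] addr=0x25 blk=4 s=0: VC-HIT | VC [8, 10]
  [14] addr=0x56 blk=10 s=0: VC-HIT | VC [8, 4]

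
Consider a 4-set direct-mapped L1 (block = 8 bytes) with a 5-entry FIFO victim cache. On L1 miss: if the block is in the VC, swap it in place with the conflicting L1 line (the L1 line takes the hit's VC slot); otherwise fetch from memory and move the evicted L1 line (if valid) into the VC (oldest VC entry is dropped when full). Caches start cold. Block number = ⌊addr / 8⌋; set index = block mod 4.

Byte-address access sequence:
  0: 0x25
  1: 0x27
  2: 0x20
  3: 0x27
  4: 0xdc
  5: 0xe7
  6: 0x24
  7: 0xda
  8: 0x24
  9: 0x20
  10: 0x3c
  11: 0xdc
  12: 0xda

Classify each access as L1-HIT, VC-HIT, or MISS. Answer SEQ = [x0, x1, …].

SEQ = [MISS, L1-HIT, L1-HIT, L1-HIT, MISS, MISS, VC-HIT, L1-HIT, L1-HIT, L1-HIT, MISS, VC-HIT, L1-HIT]

#0 0x25→b4/s0 MISS; vc=[]
#1 0x27→b4/s0 L1-HIT; vc=[]
#2 0x20→b4/s0 L1-HIT; vc=[]
#3 0x27→b4/s0 L1-HIT; vc=[]
#4 0xdc→b27/s3 MISS; vc=[]
#5 0xe7→b28/s0 MISS; vc=[4]
#6 0x24→b4/s0 VC-HIT; vc=[28]
#7 0xda→b27/s3 L1-HIT; vc=[28]
#8 0x24→b4/s0 L1-HIT; vc=[28]
#9 0x20→b4/s0 L1-HIT; vc=[28]
#10 0x3c→b7/s3 MISS; vc=[28,27]
#11 0xdc→b27/s3 VC-HIT; vc=[28,7]
#12 0xda→b27/s3 L1-HIT; vc=[28,7]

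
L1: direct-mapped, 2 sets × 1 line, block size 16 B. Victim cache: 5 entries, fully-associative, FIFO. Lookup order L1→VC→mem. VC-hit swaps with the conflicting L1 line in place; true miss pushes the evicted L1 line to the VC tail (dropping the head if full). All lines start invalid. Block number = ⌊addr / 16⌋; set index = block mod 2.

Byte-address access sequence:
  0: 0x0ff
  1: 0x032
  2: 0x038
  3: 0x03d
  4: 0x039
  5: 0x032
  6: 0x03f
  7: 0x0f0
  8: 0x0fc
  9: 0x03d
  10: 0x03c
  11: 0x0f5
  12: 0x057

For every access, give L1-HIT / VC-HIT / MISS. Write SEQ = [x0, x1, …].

0: 0xff (blk 15, set 1) → MISS  vc=[]
1: 0x32 (blk 3, set 1) → MISS  vc=[15]
2: 0x38 (blk 3, set 1) → L1-HIT  vc=[15]
3: 0x3d (blk 3, set 1) → L1-HIT  vc=[15]
4: 0x39 (blk 3, set 1) → L1-HIT  vc=[15]
5: 0x32 (blk 3, set 1) → L1-HIT  vc=[15]
6: 0x3f (blk 3, set 1) → L1-HIT  vc=[15]
7: 0xf0 (blk 15, set 1) → VC-HIT  vc=[3]
8: 0xfc (blk 15, set 1) → L1-HIT  vc=[3]
9: 0x3d (blk 3, set 1) → VC-HIT  vc=[15]
10: 0x3c (blk 3, set 1) → L1-HIT  vc=[15]
11: 0xf5 (blk 15, set 1) → VC-HIT  vc=[3]
12: 0x57 (blk 5, set 1) → MISS  vc=[3, 15]

SEQ = [MISS, MISS, L1-HIT, L1-HIT, L1-HIT, L1-HIT, L1-HIT, VC-HIT, L1-HIT, VC-HIT, L1-HIT, VC-HIT, MISS]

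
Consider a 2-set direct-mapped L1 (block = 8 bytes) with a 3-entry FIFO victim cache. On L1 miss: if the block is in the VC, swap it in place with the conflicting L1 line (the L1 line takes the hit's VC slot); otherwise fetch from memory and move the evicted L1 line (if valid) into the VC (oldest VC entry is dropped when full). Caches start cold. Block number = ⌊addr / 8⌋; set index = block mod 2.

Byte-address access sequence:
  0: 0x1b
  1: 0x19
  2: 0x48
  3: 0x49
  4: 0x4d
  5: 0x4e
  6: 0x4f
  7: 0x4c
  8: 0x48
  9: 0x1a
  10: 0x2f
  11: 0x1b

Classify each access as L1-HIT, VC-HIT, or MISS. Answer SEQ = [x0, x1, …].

SEQ = [MISS, L1-HIT, MISS, L1-HIT, L1-HIT, L1-HIT, L1-HIT, L1-HIT, L1-HIT, VC-HIT, MISS, VC-HIT]

#0 0x1b→b3/s1 MISS; vc=[]
#1 0x19→b3/s1 L1-HIT; vc=[]
#2 0x48→b9/s1 MISS; vc=[3]
#3 0x49→b9/s1 L1-HIT; vc=[3]
#4 0x4d→b9/s1 L1-HIT; vc=[3]
#5 0x4e→b9/s1 L1-HIT; vc=[3]
#6 0x4f→b9/s1 L1-HIT; vc=[3]
#7 0x4c→b9/s1 L1-HIT; vc=[3]
#8 0x48→b9/s1 L1-HIT; vc=[3]
#9 0x1a→b3/s1 VC-HIT; vc=[9]
#10 0x2f→b5/s1 MISS; vc=[9,3]
#11 0x1b→b3/s1 VC-HIT; vc=[9,5]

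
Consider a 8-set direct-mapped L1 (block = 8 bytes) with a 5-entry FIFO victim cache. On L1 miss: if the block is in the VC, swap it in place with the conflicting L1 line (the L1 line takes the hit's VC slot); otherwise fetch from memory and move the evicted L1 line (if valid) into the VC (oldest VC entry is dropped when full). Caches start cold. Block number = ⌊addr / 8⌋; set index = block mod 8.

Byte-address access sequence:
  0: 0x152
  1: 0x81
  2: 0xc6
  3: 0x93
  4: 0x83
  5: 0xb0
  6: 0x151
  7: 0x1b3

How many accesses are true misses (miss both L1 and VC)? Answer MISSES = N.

MISSES = 6

0: 0x152 (blk 42, set 2) → MISS  vc=[]
1: 0x81 (blk 16, set 0) → MISS  vc=[]
2: 0xc6 (blk 24, set 0) → MISS  vc=[16]
3: 0x93 (blk 18, set 2) → MISS  vc=[16, 42]
4: 0x83 (blk 16, set 0) → VC-HIT  vc=[24, 42]
5: 0xb0 (blk 22, set 6) → MISS  vc=[24, 42]
6: 0x151 (blk 42, set 2) → VC-HIT  vc=[24, 18]
7: 0x1b3 (blk 54, set 6) → MISS  vc=[24, 18, 22]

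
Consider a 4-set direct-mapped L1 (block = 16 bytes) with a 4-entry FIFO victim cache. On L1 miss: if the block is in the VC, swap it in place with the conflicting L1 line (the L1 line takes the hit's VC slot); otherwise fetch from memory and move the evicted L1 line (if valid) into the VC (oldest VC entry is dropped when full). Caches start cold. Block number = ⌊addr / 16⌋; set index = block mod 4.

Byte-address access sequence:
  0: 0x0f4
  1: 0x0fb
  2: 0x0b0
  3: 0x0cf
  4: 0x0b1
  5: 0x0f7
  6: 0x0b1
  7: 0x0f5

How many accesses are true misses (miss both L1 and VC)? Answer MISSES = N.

MISSES = 3

  [0] addr=0xf4 blk=15 s=3: MISS | VC []
  [1] addr=0xfb blk=15 s=3: L1-HIT | VC []
  [2] addr=0xb0 blk=11 s=3: MISS | VC [15]
  [3] addr=0xcf blk=12 s=0: MISS | VC [15]
  [4] addr=0xb1 blk=11 s=3: L1-HIT | VC [15]
  [5] addr=0xf7 blk=15 s=3: VC-HIT | VC [11]
  [6] addr=0xb1 blk=11 s=3: VC-HIT | VC [15]
  [7] addr=0xf5 blk=15 s=3: VC-HIT | VC [11]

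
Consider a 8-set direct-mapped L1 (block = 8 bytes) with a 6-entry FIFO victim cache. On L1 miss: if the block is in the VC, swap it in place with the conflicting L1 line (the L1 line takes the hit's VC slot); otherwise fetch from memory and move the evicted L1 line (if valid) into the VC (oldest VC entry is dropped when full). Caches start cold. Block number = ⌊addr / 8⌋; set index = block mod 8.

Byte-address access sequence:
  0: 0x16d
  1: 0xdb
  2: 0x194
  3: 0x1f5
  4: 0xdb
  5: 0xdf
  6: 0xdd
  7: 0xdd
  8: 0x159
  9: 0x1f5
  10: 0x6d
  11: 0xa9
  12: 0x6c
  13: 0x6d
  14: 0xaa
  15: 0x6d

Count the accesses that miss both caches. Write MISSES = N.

MISSES = 7

#0 0x16d→b45/s5 MISS; vc=[]
#1 0xdb→b27/s3 MISS; vc=[]
#2 0x194→b50/s2 MISS; vc=[]
#3 0x1f5→b62/s6 MISS; vc=[]
#4 0xdb→b27/s3 L1-HIT; vc=[]
#5 0xdf→b27/s3 L1-HIT; vc=[]
#6 0xdd→b27/s3 L1-HIT; vc=[]
#7 0xdd→b27/s3 L1-HIT; vc=[]
#8 0x159→b43/s3 MISS; vc=[27]
#9 0x1f5→b62/s6 L1-HIT; vc=[27]
#10 0x6d→b13/s5 MISS; vc=[27,45]
#11 0xa9→b21/s5 MISS; vc=[27,45,13]
#12 0x6c→b13/s5 VC-HIT; vc=[27,45,21]
#13 0x6d→b13/s5 L1-HIT; vc=[27,45,21]
#14 0xaa→b21/s5 VC-HIT; vc=[27,45,13]
#15 0x6d→b13/s5 VC-HIT; vc=[27,45,21]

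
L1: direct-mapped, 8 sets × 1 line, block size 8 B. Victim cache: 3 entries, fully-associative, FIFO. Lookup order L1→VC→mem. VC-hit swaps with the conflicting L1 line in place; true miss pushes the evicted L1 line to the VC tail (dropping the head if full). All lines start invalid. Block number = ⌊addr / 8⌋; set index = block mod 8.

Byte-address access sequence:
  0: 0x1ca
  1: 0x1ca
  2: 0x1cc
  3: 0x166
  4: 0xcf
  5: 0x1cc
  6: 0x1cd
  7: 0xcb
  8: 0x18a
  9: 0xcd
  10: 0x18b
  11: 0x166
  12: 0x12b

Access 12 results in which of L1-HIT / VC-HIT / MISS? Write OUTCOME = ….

#0 0x1ca→b57/s1 MISS; vc=[]
#1 0x1ca→b57/s1 L1-HIT; vc=[]
#2 0x1cc→b57/s1 L1-HIT; vc=[]
#3 0x166→b44/s4 MISS; vc=[]
#4 0xcf→b25/s1 MISS; vc=[57]
#5 0x1cc→b57/s1 VC-HIT; vc=[25]
#6 0x1cd→b57/s1 L1-HIT; vc=[25]
#7 0xcb→b25/s1 VC-HIT; vc=[57]
#8 0x18a→b49/s1 MISS; vc=[57,25]
#9 0xcd→b25/s1 VC-HIT; vc=[57,49]
#10 0x18b→b49/s1 VC-HIT; vc=[57,25]
#11 0x166→b44/s4 L1-HIT; vc=[57,25]
#12 0x12b→b37/s5 MISS; vc=[57,25]

OUTCOME = MISS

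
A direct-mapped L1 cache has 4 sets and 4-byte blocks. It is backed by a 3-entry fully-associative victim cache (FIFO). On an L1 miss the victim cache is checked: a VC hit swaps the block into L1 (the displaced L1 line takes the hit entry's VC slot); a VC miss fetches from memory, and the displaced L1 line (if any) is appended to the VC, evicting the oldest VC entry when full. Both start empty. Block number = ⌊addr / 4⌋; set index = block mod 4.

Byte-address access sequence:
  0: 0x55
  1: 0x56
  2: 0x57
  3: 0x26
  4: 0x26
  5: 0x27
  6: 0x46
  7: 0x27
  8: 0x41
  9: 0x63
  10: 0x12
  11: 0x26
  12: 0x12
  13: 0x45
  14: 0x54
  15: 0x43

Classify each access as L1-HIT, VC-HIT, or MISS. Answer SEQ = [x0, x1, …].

SEQ = [MISS, L1-HIT, L1-HIT, MISS, L1-HIT, L1-HIT, MISS, VC-HIT, MISS, MISS, MISS, L1-HIT, L1-HIT, VC-HIT, MISS, VC-HIT]

#0 0x55→b21/s1 MISS; vc=[]
#1 0x56→b21/s1 L1-HIT; vc=[]
#2 0x57→b21/s1 L1-HIT; vc=[]
#3 0x26→b9/s1 MISS; vc=[21]
#4 0x26→b9/s1 L1-HIT; vc=[21]
#5 0x27→b9/s1 L1-HIT; vc=[21]
#6 0x46→b17/s1 MISS; vc=[21,9]
#7 0x27→b9/s1 VC-HIT; vc=[21,17]
#8 0x41→b16/s0 MISS; vc=[21,17]
#9 0x63→b24/s0 MISS; vc=[21,17,16]
#10 0x12→b4/s0 MISS; vc=[17,16,24]
#11 0x26→b9/s1 L1-HIT; vc=[17,16,24]
#12 0x12→b4/s0 L1-HIT; vc=[17,16,24]
#13 0x45→b17/s1 VC-HIT; vc=[9,16,24]
#14 0x54→b21/s1 MISS; vc=[16,24,17]
#15 0x43→b16/s0 VC-HIT; vc=[4,24,17]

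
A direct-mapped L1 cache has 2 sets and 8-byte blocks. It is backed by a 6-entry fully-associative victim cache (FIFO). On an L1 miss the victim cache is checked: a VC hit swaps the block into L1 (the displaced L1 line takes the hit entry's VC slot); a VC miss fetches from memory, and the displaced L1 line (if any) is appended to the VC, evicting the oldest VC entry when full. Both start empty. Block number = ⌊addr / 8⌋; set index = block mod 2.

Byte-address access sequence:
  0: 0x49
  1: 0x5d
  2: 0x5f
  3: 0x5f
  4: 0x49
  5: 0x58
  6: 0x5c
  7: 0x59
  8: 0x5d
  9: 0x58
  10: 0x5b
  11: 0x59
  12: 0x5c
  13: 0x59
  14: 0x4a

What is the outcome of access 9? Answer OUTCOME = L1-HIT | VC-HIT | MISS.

#0 0x49→b9/s1 MISS; vc=[]
#1 0x5d→b11/s1 MISS; vc=[9]
#2 0x5f→b11/s1 L1-HIT; vc=[9]
#3 0x5f→b11/s1 L1-HIT; vc=[9]
#4 0x49→b9/s1 VC-HIT; vc=[11]
#5 0x58→b11/s1 VC-HIT; vc=[9]
#6 0x5c→b11/s1 L1-HIT; vc=[9]
#7 0x59→b11/s1 L1-HIT; vc=[9]
#8 0x5d→b11/s1 L1-HIT; vc=[9]
#9 0x58→b11/s1 L1-HIT; vc=[9]
#10 0x5b→b11/s1 L1-HIT; vc=[9]
#11 0x59→b11/s1 L1-HIT; vc=[9]
#12 0x5c→b11/s1 L1-HIT; vc=[9]
#13 0x59→b11/s1 L1-HIT; vc=[9]
#14 0x4a→b9/s1 VC-HIT; vc=[11]

OUTCOME = L1-HIT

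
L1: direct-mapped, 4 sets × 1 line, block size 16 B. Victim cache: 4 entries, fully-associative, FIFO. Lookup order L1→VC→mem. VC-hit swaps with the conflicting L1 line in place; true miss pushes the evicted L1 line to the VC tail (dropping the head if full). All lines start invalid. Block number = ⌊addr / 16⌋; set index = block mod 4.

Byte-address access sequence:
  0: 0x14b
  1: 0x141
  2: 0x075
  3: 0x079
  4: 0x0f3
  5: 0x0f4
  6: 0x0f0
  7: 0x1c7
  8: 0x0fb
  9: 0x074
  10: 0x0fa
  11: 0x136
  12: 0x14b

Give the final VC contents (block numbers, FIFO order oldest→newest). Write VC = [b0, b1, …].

#0 0x14b→b20/s0 MISS; vc=[]
#1 0x141→b20/s0 L1-HIT; vc=[]
#2 0x75→b7/s3 MISS; vc=[]
#3 0x79→b7/s3 L1-HIT; vc=[]
#4 0xf3→b15/s3 MISS; vc=[7]
#5 0xf4→b15/s3 L1-HIT; vc=[7]
#6 0xf0→b15/s3 L1-HIT; vc=[7]
#7 0x1c7→b28/s0 MISS; vc=[7,20]
#8 0xfb→b15/s3 L1-HIT; vc=[7,20]
#9 0x74→b7/s3 VC-HIT; vc=[15,20]
#10 0xfa→b15/s3 VC-HIT; vc=[7,20]
#11 0x136→b19/s3 MISS; vc=[7,20,15]
#12 0x14b→b20/s0 VC-HIT; vc=[7,28,15]

VC = [7, 28, 15]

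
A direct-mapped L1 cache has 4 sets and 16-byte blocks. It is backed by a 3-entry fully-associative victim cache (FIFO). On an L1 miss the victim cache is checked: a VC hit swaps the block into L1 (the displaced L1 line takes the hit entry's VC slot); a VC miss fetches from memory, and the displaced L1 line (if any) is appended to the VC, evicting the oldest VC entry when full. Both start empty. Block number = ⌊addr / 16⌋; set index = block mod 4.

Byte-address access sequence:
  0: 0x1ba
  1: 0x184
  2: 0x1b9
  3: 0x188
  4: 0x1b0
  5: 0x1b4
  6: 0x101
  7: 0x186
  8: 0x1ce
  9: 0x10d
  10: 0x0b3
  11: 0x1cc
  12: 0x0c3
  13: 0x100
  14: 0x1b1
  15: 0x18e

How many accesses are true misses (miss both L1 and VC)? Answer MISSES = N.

0: 0x1ba (blk 27, set 3) → MISS  vc=[]
1: 0x184 (blk 24, set 0) → MISS  vc=[]
2: 0x1b9 (blk 27, set 3) → L1-HIT  vc=[]
3: 0x188 (blk 24, set 0) → L1-HIT  vc=[]
4: 0x1b0 (blk 27, set 3) → L1-HIT  vc=[]
5: 0x1b4 (blk 27, set 3) → L1-HIT  vc=[]
6: 0x101 (blk 16, set 0) → MISS  vc=[24]
7: 0x186 (blk 24, set 0) → VC-HIT  vc=[16]
8: 0x1ce (blk 28, set 0) → MISS  vc=[16, 24]
9: 0x10d (blk 16, set 0) → VC-HIT  vc=[28, 24]
10: 0xb3 (blk 11, set 3) → MISS  vc=[28, 24, 27]
11: 0x1cc (blk 28, set 0) → VC-HIT  vc=[16, 24, 27]
12: 0xc3 (blk 12, set 0) → MISS  vc=[24, 27, 28]
13: 0x100 (blk 16, set 0) → MISS  vc=[27, 28, 12]
14: 0x1b1 (blk 27, set 3) → VC-HIT  vc=[11, 28, 12]
15: 0x18e (blk 24, set 0) → MISS  vc=[28, 12, 16]

MISSES = 8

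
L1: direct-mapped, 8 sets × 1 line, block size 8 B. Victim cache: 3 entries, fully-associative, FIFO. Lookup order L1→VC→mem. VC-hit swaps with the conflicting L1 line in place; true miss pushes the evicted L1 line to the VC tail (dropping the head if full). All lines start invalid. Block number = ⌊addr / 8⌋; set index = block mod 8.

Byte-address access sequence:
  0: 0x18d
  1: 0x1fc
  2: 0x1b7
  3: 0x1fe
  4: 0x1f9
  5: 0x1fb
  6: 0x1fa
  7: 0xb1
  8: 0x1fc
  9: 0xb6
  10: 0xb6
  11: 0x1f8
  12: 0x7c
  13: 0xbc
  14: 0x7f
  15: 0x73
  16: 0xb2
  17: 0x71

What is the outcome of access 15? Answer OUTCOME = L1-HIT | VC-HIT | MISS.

OUTCOME = MISS

0: 0x18d (blk 49, set 1) → MISS  vc=[]
1: 0x1fc (blk 63, set 7) → MISS  vc=[]
2: 0x1b7 (blk 54, set 6) → MISS  vc=[]
3: 0x1fe (blk 63, set 7) → L1-HIT  vc=[]
4: 0x1f9 (blk 63, set 7) → L1-HIT  vc=[]
5: 0x1fb (blk 63, set 7) → L1-HIT  vc=[]
6: 0x1fa (blk 63, set 7) → L1-HIT  vc=[]
7: 0xb1 (blk 22, set 6) → MISS  vc=[54]
8: 0x1fc (blk 63, set 7) → L1-HIT  vc=[54]
9: 0xb6 (blk 22, set 6) → L1-HIT  vc=[54]
10: 0xb6 (blk 22, set 6) → L1-HIT  vc=[54]
11: 0x1f8 (blk 63, set 7) → L1-HIT  vc=[54]
12: 0x7c (blk 15, set 7) → MISS  vc=[54, 63]
13: 0xbc (blk 23, set 7) → MISS  vc=[54, 63, 15]
14: 0x7f (blk 15, set 7) → VC-HIT  vc=[54, 63, 23]
15: 0x73 (blk 14, set 6) → MISS  vc=[63, 23, 22]
16: 0xb2 (blk 22, set 6) → VC-HIT  vc=[63, 23, 14]
17: 0x71 (blk 14, set 6) → VC-HIT  vc=[63, 23, 22]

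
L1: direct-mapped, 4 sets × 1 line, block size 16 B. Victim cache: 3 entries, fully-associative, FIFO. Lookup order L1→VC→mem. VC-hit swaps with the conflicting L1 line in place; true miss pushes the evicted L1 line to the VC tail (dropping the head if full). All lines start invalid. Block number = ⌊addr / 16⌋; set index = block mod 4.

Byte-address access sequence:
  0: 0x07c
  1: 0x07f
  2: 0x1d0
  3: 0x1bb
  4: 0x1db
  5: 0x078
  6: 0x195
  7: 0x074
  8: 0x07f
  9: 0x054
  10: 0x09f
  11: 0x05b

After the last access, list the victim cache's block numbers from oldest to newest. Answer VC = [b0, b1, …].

VC = [29, 25, 9]

#0 0x7c→b7/s3 MISS; vc=[]
#1 0x7f→b7/s3 L1-HIT; vc=[]
#2 0x1d0→b29/s1 MISS; vc=[]
#3 0x1bb→b27/s3 MISS; vc=[7]
#4 0x1db→b29/s1 L1-HIT; vc=[7]
#5 0x78→b7/s3 VC-HIT; vc=[27]
#6 0x195→b25/s1 MISS; vc=[27,29]
#7 0x74→b7/s3 L1-HIT; vc=[27,29]
#8 0x7f→b7/s3 L1-HIT; vc=[27,29]
#9 0x54→b5/s1 MISS; vc=[27,29,25]
#10 0x9f→b9/s1 MISS; vc=[29,25,5]
#11 0x5b→b5/s1 VC-HIT; vc=[29,25,9]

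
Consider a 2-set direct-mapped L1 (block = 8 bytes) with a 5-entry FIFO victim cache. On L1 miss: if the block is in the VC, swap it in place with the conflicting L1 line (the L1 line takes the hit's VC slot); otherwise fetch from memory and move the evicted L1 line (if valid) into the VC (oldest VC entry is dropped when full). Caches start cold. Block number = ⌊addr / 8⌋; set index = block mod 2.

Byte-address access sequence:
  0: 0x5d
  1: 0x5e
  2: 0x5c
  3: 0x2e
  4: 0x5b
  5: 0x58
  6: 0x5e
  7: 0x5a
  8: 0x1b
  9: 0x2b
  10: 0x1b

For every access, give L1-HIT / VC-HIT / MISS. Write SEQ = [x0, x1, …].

0: 0x5d (blk 11, set 1) → MISS  vc=[]
1: 0x5e (blk 11, set 1) → L1-HIT  vc=[]
2: 0x5c (blk 11, set 1) → L1-HIT  vc=[]
3: 0x2e (blk 5, set 1) → MISS  vc=[11]
4: 0x5b (blk 11, set 1) → VC-HIT  vc=[5]
5: 0x58 (blk 11, set 1) → L1-HIT  vc=[5]
6: 0x5e (blk 11, set 1) → L1-HIT  vc=[5]
7: 0x5a (blk 11, set 1) → L1-HIT  vc=[5]
8: 0x1b (blk 3, set 1) → MISS  vc=[5, 11]
9: 0x2b (blk 5, set 1) → VC-HIT  vc=[3, 11]
10: 0x1b (blk 3, set 1) → VC-HIT  vc=[5, 11]

SEQ = [MISS, L1-HIT, L1-HIT, MISS, VC-HIT, L1-HIT, L1-HIT, L1-HIT, MISS, VC-HIT, VC-HIT]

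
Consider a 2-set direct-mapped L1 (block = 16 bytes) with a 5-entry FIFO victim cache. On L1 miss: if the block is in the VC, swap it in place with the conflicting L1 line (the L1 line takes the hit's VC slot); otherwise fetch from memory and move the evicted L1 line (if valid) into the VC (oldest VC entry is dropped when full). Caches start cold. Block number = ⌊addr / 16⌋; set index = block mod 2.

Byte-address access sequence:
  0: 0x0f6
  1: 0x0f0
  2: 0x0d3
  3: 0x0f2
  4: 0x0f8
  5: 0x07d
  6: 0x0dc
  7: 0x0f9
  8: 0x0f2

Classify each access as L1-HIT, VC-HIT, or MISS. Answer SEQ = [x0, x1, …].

0: 0xf6 (blk 15, set 1) → MISS  vc=[]
1: 0xf0 (blk 15, set 1) → L1-HIT  vc=[]
2: 0xd3 (blk 13, set 1) → MISS  vc=[15]
3: 0xf2 (blk 15, set 1) → VC-HIT  vc=[13]
4: 0xf8 (blk 15, set 1) → L1-HIT  vc=[13]
5: 0x7d (blk 7, set 1) → MISS  vc=[13, 15]
6: 0xdc (blk 13, set 1) → VC-HIT  vc=[7, 15]
7: 0xf9 (blk 15, set 1) → VC-HIT  vc=[7, 13]
8: 0xf2 (blk 15, set 1) → L1-HIT  vc=[7, 13]

SEQ = [MISS, L1-HIT, MISS, VC-HIT, L1-HIT, MISS, VC-HIT, VC-HIT, L1-HIT]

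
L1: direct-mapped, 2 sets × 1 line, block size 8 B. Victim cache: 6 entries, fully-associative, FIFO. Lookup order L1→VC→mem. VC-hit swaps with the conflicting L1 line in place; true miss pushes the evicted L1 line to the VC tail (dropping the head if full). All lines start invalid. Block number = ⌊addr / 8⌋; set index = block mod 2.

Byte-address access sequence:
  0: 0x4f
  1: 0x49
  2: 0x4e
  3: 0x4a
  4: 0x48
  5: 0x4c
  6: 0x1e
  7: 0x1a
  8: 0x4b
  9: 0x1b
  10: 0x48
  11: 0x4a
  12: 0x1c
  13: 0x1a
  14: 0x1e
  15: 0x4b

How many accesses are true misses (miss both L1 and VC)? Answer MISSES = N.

MISSES = 2

  [0] addr=0x4f blk=9 s=1: MISS | VC []
  [1] addr=0x49 blk=9 s=1: L1-HIT | VC []
  [2] addr=0x4e blk=9 s=1: L1-HIT | VC []
  [3] addr=0x4a blk=9 s=1: L1-HIT | VC []
  [4] addr=0x48 blk=9 s=1: L1-HIT | VC []
  [5] addr=0x4c blk=9 s=1: L1-HIT | VC []
  [6] addr=0x1e blk=3 s=1: MISS | VC [9]
  [7] addr=0x1a blk=3 s=1: L1-HIT | VC [9]
  [8] addr=0x4b blk=9 s=1: VC-HIT | VC [3]
  [9] addr=0x1b blk=3 s=1: VC-HIT | VC [9]
  [10] addr=0x48 blk=9 s=1: VC-HIT | VC [3]
  [11] addr=0x4a blk=9 s=1: L1-HIT | VC [3]
  [12] addr=0x1c blk=3 s=1: VC-HIT | VC [9]
  [13] addr=0x1a blk=3 s=1: L1-HIT | VC [9]
  [14] addr=0x1e blk=3 s=1: L1-HIT | VC [9]
  [15] addr=0x4b blk=9 s=1: VC-HIT | VC [3]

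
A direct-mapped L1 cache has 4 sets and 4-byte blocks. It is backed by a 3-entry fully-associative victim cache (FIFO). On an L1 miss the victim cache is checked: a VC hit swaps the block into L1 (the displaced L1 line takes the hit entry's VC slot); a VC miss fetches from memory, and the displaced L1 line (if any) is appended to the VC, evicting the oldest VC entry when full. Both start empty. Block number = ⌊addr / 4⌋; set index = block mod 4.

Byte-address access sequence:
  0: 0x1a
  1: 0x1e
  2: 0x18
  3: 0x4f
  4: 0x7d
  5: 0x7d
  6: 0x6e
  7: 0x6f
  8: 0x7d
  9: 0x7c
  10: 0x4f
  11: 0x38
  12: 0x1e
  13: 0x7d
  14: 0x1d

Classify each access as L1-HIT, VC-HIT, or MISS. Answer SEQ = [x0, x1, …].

0: 0x1a (blk 6, set 2) → MISS  vc=[]
1: 0x1e (blk 7, set 3) → MISS  vc=[]
2: 0x18 (blk 6, set 2) → L1-HIT  vc=[]
3: 0x4f (blk 19, set 3) → MISS  vc=[7]
4: 0x7d (blk 31, set 3) → MISS  vc=[7, 19]
5: 0x7d (blk 31, set 3) → L1-HIT  vc=[7, 19]
6: 0x6e (blk 27, set 3) → MISS  vc=[7, 19, 31]
7: 0x6f (blk 27, set 3) → L1-HIT  vc=[7, 19, 31]
8: 0x7d (blk 31, set 3) → VC-HIT  vc=[7, 19, 27]
9: 0x7c (blk 31, set 3) → L1-HIT  vc=[7, 19, 27]
10: 0x4f (blk 19, set 3) → VC-HIT  vc=[7, 31, 27]
11: 0x38 (blk 14, set 2) → MISS  vc=[31, 27, 6]
12: 0x1e (blk 7, set 3) → MISS  vc=[27, 6, 19]
13: 0x7d (blk 31, set 3) → MISS  vc=[6, 19, 7]
14: 0x1d (blk 7, set 3) → VC-HIT  vc=[6, 19, 31]

SEQ = [MISS, MISS, L1-HIT, MISS, MISS, L1-HIT, MISS, L1-HIT, VC-HIT, L1-HIT, VC-HIT, MISS, MISS, MISS, VC-HIT]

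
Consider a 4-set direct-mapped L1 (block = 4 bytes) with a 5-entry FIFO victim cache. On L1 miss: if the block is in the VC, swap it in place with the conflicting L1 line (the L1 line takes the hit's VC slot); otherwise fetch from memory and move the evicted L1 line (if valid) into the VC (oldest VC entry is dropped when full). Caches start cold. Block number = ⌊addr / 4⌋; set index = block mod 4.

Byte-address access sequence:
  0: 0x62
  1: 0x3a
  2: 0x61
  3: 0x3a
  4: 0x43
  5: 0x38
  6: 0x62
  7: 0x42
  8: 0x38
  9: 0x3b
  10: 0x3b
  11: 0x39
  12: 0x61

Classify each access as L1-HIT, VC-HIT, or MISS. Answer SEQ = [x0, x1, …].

#0 0x62→b24/s0 MISS; vc=[]
#1 0x3a→b14/s2 MISS; vc=[]
#2 0x61→b24/s0 L1-HIT; vc=[]
#3 0x3a→b14/s2 L1-HIT; vc=[]
#4 0x43→b16/s0 MISS; vc=[24]
#5 0x38→b14/s2 L1-HIT; vc=[24]
#6 0x62→b24/s0 VC-HIT; vc=[16]
#7 0x42→b16/s0 VC-HIT; vc=[24]
#8 0x38→b14/s2 L1-HIT; vc=[24]
#9 0x3b→b14/s2 L1-HIT; vc=[24]
#10 0x3b→b14/s2 L1-HIT; vc=[24]
#11 0x39→b14/s2 L1-HIT; vc=[24]
#12 0x61→b24/s0 VC-HIT; vc=[16]

SEQ = [MISS, MISS, L1-HIT, L1-HIT, MISS, L1-HIT, VC-HIT, VC-HIT, L1-HIT, L1-HIT, L1-HIT, L1-HIT, VC-HIT]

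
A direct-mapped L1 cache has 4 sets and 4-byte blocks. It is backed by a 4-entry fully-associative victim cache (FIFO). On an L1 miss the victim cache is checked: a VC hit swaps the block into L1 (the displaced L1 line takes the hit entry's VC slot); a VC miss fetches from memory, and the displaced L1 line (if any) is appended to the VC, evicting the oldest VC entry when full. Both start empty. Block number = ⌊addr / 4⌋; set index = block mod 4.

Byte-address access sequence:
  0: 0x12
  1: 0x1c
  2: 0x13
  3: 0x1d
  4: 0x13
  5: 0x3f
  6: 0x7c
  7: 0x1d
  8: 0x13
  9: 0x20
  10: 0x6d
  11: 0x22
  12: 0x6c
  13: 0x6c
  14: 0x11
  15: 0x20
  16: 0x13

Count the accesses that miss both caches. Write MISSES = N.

MISSES = 6

0: 0x12 (blk 4, set 0) → MISS  vc=[]
1: 0x1c (blk 7, set 3) → MISS  vc=[]
2: 0x13 (blk 4, set 0) → L1-HIT  vc=[]
3: 0x1d (blk 7, set 3) → L1-HIT  vc=[]
4: 0x13 (blk 4, set 0) → L1-HIT  vc=[]
5: 0x3f (blk 15, set 3) → MISS  vc=[7]
6: 0x7c (blk 31, set 3) → MISS  vc=[7, 15]
7: 0x1d (blk 7, set 3) → VC-HIT  vc=[31, 15]
8: 0x13 (blk 4, set 0) → L1-HIT  vc=[31, 15]
9: 0x20 (blk 8, set 0) → MISS  vc=[31, 15, 4]
10: 0x6d (blk 27, set 3) → MISS  vc=[31, 15, 4, 7]
11: 0x22 (blk 8, set 0) → L1-HIT  vc=[31, 15, 4, 7]
12: 0x6c (blk 27, set 3) → L1-HIT  vc=[31, 15, 4, 7]
13: 0x6c (blk 27, set 3) → L1-HIT  vc=[31, 15, 4, 7]
14: 0x11 (blk 4, set 0) → VC-HIT  vc=[31, 15, 8, 7]
15: 0x20 (blk 8, set 0) → VC-HIT  vc=[31, 15, 4, 7]
16: 0x13 (blk 4, set 0) → VC-HIT  vc=[31, 15, 8, 7]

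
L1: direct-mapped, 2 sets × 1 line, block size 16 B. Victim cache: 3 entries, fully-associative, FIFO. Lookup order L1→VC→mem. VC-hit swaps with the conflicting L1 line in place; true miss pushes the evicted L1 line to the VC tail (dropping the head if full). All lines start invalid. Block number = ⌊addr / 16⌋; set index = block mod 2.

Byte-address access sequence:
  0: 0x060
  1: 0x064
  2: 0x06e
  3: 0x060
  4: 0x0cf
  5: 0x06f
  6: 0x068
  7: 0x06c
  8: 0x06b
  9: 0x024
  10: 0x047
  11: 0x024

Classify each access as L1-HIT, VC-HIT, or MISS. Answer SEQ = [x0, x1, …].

SEQ = [MISS, L1-HIT, L1-HIT, L1-HIT, MISS, VC-HIT, L1-HIT, L1-HIT, L1-HIT, MISS, MISS, VC-HIT]

#0 0x60→b6/s0 MISS; vc=[]
#1 0x64→b6/s0 L1-HIT; vc=[]
#2 0x6e→b6/s0 L1-HIT; vc=[]
#3 0x60→b6/s0 L1-HIT; vc=[]
#4 0xcf→b12/s0 MISS; vc=[6]
#5 0x6f→b6/s0 VC-HIT; vc=[12]
#6 0x68→b6/s0 L1-HIT; vc=[12]
#7 0x6c→b6/s0 L1-HIT; vc=[12]
#8 0x6b→b6/s0 L1-HIT; vc=[12]
#9 0x24→b2/s0 MISS; vc=[12,6]
#10 0x47→b4/s0 MISS; vc=[12,6,2]
#11 0x24→b2/s0 VC-HIT; vc=[12,6,4]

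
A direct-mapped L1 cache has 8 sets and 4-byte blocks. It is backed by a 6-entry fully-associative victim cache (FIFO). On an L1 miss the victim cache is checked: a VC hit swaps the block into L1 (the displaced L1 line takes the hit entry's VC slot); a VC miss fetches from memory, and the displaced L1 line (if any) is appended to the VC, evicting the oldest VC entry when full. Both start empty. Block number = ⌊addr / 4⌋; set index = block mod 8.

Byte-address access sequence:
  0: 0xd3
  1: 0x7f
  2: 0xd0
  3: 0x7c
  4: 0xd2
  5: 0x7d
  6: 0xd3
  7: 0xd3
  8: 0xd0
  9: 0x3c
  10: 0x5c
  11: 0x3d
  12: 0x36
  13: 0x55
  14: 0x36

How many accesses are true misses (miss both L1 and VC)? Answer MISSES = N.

#0 0xd3→b52/s4 MISS; vc=[]
#1 0x7f→b31/s7 MISS; vc=[]
#2 0xd0→b52/s4 L1-HIT; vc=[]
#3 0x7c→b31/s7 L1-HIT; vc=[]
#4 0xd2→b52/s4 L1-HIT; vc=[]
#5 0x7d→b31/s7 L1-HIT; vc=[]
#6 0xd3→b52/s4 L1-HIT; vc=[]
#7 0xd3→b52/s4 L1-HIT; vc=[]
#8 0xd0→b52/s4 L1-HIT; vc=[]
#9 0x3c→b15/s7 MISS; vc=[31]
#10 0x5c→b23/s7 MISS; vc=[31,15]
#11 0x3d→b15/s7 VC-HIT; vc=[31,23]
#12 0x36→b13/s5 MISS; vc=[31,23]
#13 0x55→b21/s5 MISS; vc=[31,23,13]
#14 0x36→b13/s5 VC-HIT; vc=[31,23,21]

MISSES = 6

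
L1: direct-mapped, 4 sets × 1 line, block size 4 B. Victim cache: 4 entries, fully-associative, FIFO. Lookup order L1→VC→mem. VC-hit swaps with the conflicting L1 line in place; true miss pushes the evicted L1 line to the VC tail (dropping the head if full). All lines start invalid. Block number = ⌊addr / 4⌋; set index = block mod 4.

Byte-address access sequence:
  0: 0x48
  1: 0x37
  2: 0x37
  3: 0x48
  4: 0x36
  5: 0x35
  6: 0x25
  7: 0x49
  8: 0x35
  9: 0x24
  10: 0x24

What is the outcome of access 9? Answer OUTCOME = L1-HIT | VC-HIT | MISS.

OUTCOME = VC-HIT

  [0] addr=0x48 blk=18 s=2: MISS | VC []
  [1] addr=0x37 blk=13 s=1: MISS | VC []
  [2] addr=0x37 blk=13 s=1: L1-HIT | VC []
  [3] addr=0x48 blk=18 s=2: L1-HIT | VC []
  [4] addr=0x36 blk=13 s=1: L1-HIT | VC []
  [5] addr=0x35 blk=13 s=1: L1-HIT | VC []
  [6] addr=0x25 blk=9 s=1: MISS | VC [13]
  [7] addr=0x49 blk=18 s=2: L1-HIT | VC [13]
  [8] addr=0x35 blk=13 s=1: VC-HIT | VC [9]
  [9] addr=0x24 blk=9 s=1: VC-HIT | VC [13]
  [10] addr=0x24 blk=9 s=1: L1-HIT | VC [13]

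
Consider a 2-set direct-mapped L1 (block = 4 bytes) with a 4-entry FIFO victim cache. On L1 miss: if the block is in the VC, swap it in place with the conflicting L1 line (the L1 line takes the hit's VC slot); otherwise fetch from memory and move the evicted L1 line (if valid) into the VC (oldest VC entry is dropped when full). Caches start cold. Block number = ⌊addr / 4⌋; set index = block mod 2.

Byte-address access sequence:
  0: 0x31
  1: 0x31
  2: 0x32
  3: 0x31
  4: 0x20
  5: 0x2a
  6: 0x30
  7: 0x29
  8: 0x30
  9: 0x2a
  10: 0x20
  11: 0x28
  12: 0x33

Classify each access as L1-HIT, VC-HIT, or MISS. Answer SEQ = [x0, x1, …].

SEQ = [MISS, L1-HIT, L1-HIT, L1-HIT, MISS, MISS, VC-HIT, VC-HIT, VC-HIT, VC-HIT, VC-HIT, VC-HIT, VC-HIT]

  [0] addr=0x31 blk=12 s=0: MISS | VC []
  [1] addr=0x31 blk=12 s=0: L1-HIT | VC []
  [2] addr=0x32 blk=12 s=0: L1-HIT | VC []
  [3] addr=0x31 blk=12 s=0: L1-HIT | VC []
  [4] addr=0x20 blk=8 s=0: MISS | VC [12]
  [5] addr=0x2a blk=10 s=0: MISS | VC [12, 8]
  [6] addr=0x30 blk=12 s=0: VC-HIT | VC [10, 8]
  [7] addr=0x29 blk=10 s=0: VC-HIT | VC [12, 8]
  [8] addr=0x30 blk=12 s=0: VC-HIT | VC [10, 8]
  [9] addr=0x2a blk=10 s=0: VC-HIT | VC [12, 8]
  [10] addr=0x20 blk=8 s=0: VC-HIT | VC [12, 10]
  [11] addr=0x28 blk=10 s=0: VC-HIT | VC [12, 8]
  [12] addr=0x33 blk=12 s=0: VC-HIT | VC [10, 8]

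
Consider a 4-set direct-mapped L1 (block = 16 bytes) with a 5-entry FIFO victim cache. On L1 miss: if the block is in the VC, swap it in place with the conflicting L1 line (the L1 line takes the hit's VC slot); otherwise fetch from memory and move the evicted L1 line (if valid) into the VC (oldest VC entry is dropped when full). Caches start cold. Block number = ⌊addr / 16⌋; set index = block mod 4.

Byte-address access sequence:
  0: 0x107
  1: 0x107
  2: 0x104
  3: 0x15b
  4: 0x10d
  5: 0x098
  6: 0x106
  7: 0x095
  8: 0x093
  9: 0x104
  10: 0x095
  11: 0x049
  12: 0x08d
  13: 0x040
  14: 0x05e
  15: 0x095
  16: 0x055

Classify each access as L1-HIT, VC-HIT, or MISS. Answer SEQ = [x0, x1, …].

0: 0x107 (blk 16, set 0) → MISS  vc=[]
1: 0x107 (blk 16, set 0) → L1-HIT  vc=[]
2: 0x104 (blk 16, set 0) → L1-HIT  vc=[]
3: 0x15b (blk 21, set 1) → MISS  vc=[]
4: 0x10d (blk 16, set 0) → L1-HIT  vc=[]
5: 0x98 (blk 9, set 1) → MISS  vc=[21]
6: 0x106 (blk 16, set 0) → L1-HIT  vc=[21]
7: 0x95 (blk 9, set 1) → L1-HIT  vc=[21]
8: 0x93 (blk 9, set 1) → L1-HIT  vc=[21]
9: 0x104 (blk 16, set 0) → L1-HIT  vc=[21]
10: 0x95 (blk 9, set 1) → L1-HIT  vc=[21]
11: 0x49 (blk 4, set 0) → MISS  vc=[21, 16]
12: 0x8d (blk 8, set 0) → MISS  vc=[21, 16, 4]
13: 0x40 (blk 4, set 0) → VC-HIT  vc=[21, 16, 8]
14: 0x5e (blk 5, set 1) → MISS  vc=[21, 16, 8, 9]
15: 0x95 (blk 9, set 1) → VC-HIT  vc=[21, 16, 8, 5]
16: 0x55 (blk 5, set 1) → VC-HIT  vc=[21, 16, 8, 9]

SEQ = [MISS, L1-HIT, L1-HIT, MISS, L1-HIT, MISS, L1-HIT, L1-HIT, L1-HIT, L1-HIT, L1-HIT, MISS, MISS, VC-HIT, MISS, VC-HIT, VC-HIT]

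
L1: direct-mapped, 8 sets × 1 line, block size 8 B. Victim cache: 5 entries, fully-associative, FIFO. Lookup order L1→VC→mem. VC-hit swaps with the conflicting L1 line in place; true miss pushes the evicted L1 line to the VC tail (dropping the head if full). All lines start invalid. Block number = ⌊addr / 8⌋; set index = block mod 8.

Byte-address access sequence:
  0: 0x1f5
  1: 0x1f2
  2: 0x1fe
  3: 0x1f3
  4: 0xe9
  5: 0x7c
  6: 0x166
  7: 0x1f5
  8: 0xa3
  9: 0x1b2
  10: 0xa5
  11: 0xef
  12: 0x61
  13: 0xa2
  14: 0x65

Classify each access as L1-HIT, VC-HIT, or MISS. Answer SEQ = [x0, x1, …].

0: 0x1f5 (blk 62, set 6) → MISS  vc=[]
1: 0x1f2 (blk 62, set 6) → L1-HIT  vc=[]
2: 0x1fe (blk 63, set 7) → MISS  vc=[]
3: 0x1f3 (blk 62, set 6) → L1-HIT  vc=[]
4: 0xe9 (blk 29, set 5) → MISS  vc=[]
5: 0x7c (blk 15, set 7) → MISS  vc=[63]
6: 0x166 (blk 44, set 4) → MISS  vc=[63]
7: 0x1f5 (blk 62, set 6) → L1-HIT  vc=[63]
8: 0xa3 (blk 20, set 4) → MISS  vc=[63, 44]
9: 0x1b2 (blk 54, set 6) → MISS  vc=[63, 44, 62]
10: 0xa5 (blk 20, set 4) → L1-HIT  vc=[63, 44, 62]
11: 0xef (blk 29, set 5) → L1-HIT  vc=[63, 44, 62]
12: 0x61 (blk 12, set 4) → MISS  vc=[63, 44, 62, 20]
13: 0xa2 (blk 20, set 4) → VC-HIT  vc=[63, 44, 62, 12]
14: 0x65 (blk 12, set 4) → VC-HIT  vc=[63, 44, 62, 20]

SEQ = [MISS, L1-HIT, MISS, L1-HIT, MISS, MISS, MISS, L1-HIT, MISS, MISS, L1-HIT, L1-HIT, MISS, VC-HIT, VC-HIT]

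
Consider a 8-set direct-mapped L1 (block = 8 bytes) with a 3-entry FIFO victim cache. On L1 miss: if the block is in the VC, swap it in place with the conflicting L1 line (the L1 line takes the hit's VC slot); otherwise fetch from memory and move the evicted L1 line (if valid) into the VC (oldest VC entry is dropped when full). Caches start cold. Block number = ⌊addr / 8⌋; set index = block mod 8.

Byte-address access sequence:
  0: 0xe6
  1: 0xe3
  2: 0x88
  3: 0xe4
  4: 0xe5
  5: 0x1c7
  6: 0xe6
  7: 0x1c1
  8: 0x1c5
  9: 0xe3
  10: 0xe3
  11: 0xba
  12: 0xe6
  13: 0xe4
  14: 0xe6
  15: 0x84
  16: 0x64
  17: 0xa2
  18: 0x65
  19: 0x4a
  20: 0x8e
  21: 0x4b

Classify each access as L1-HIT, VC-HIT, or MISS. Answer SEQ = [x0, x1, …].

SEQ = [MISS, L1-HIT, MISS, L1-HIT, L1-HIT, MISS, L1-HIT, L1-HIT, L1-HIT, L1-HIT, L1-HIT, MISS, L1-HIT, L1-HIT, L1-HIT, MISS, MISS, MISS, VC-HIT, MISS, VC-HIT, VC-HIT]

0: 0xe6 (blk 28, set 4) → MISS  vc=[]
1: 0xe3 (blk 28, set 4) → L1-HIT  vc=[]
2: 0x88 (blk 17, set 1) → MISS  vc=[]
3: 0xe4 (blk 28, set 4) → L1-HIT  vc=[]
4: 0xe5 (blk 28, set 4) → L1-HIT  vc=[]
5: 0x1c7 (blk 56, set 0) → MISS  vc=[]
6: 0xe6 (blk 28, set 4) → L1-HIT  vc=[]
7: 0x1c1 (blk 56, set 0) → L1-HIT  vc=[]
8: 0x1c5 (blk 56, set 0) → L1-HIT  vc=[]
9: 0xe3 (blk 28, set 4) → L1-HIT  vc=[]
10: 0xe3 (blk 28, set 4) → L1-HIT  vc=[]
11: 0xba (blk 23, set 7) → MISS  vc=[]
12: 0xe6 (blk 28, set 4) → L1-HIT  vc=[]
13: 0xe4 (blk 28, set 4) → L1-HIT  vc=[]
14: 0xe6 (blk 28, set 4) → L1-HIT  vc=[]
15: 0x84 (blk 16, set 0) → MISS  vc=[56]
16: 0x64 (blk 12, set 4) → MISS  vc=[56, 28]
17: 0xa2 (blk 20, set 4) → MISS  vc=[56, 28, 12]
18: 0x65 (blk 12, set 4) → VC-HIT  vc=[56, 28, 20]
19: 0x4a (blk 9, set 1) → MISS  vc=[28, 20, 17]
20: 0x8e (blk 17, set 1) → VC-HIT  vc=[28, 20, 9]
21: 0x4b (blk 9, set 1) → VC-HIT  vc=[28, 20, 17]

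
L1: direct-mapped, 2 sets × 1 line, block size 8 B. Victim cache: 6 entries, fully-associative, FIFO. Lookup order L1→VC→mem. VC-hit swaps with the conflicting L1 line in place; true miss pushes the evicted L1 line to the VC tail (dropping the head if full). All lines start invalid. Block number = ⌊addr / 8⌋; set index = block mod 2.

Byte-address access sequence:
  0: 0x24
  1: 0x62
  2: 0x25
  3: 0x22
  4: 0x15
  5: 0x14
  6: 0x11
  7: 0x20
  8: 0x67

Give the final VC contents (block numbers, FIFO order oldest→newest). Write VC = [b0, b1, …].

VC = [4, 2]

0: 0x24 (blk 4, set 0) → MISS  vc=[]
1: 0x62 (blk 12, set 0) → MISS  vc=[4]
2: 0x25 (blk 4, set 0) → VC-HIT  vc=[12]
3: 0x22 (blk 4, set 0) → L1-HIT  vc=[12]
4: 0x15 (blk 2, set 0) → MISS  vc=[12, 4]
5: 0x14 (blk 2, set 0) → L1-HIT  vc=[12, 4]
6: 0x11 (blk 2, set 0) → L1-HIT  vc=[12, 4]
7: 0x20 (blk 4, set 0) → VC-HIT  vc=[12, 2]
8: 0x67 (blk 12, set 0) → VC-HIT  vc=[4, 2]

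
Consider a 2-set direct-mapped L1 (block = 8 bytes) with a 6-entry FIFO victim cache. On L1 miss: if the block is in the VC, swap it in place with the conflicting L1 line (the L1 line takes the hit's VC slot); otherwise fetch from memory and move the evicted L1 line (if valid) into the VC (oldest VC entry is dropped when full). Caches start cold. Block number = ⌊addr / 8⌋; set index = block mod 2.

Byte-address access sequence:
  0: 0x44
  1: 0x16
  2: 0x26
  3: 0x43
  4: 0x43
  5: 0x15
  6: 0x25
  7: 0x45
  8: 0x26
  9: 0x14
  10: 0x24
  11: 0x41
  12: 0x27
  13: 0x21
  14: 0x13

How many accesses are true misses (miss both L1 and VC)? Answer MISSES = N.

  [0] addr=0x44 blk=8 s=0: MISS | VC []
  [1] addr=0x16 blk=2 s=0: MISS | VC [8]
  [2] addr=0x26 blk=4 s=0: MISS | VC [8, 2]
  [3] addr=0x43 blk=8 s=0: VC-HIT | VC [4, 2]
  [4] addr=0x43 blk=8 s=0: L1-HIT | VC [4, 2]
  [5] addr=0x15 blk=2 s=0: VC-HIT | VC [4, 8]
  [6] addr=0x25 blk=4 s=0: VC-HIT | VC [2, 8]
  [7] addr=0x45 blk=8 s=0: VC-HIT | VC [2, 4]
  [8] addr=0x26 blk=4 s=0: VC-HIT | VC [2, 8]
  [9] addr=0x14 blk=2 s=0: VC-HIT | VC [4, 8]
  [10] addr=0x24 blk=4 s=0: VC-HIT | VC [2, 8]
  [11] addr=0x41 blk=8 s=0: VC-HIT | VC [2, 4]
  [12] addr=0x27 blk=4 s=0: VC-HIT | VC [2, 8]
  [13] addr=0x21 blk=4 s=0: L1-HIT | VC [2, 8]
  [14] addr=0x13 blk=2 s=0: VC-HIT | VC [4, 8]

MISSES = 3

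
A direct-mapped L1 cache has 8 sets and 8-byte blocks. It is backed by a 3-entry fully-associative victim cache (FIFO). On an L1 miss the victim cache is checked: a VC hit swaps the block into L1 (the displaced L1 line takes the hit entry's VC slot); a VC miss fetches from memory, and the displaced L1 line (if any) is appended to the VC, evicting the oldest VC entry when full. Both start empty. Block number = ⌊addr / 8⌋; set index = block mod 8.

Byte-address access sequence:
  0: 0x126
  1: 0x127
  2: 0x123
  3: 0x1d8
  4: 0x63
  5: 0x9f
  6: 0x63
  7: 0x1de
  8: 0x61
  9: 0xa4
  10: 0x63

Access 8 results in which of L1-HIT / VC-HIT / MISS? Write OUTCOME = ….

  [0] addr=0x126 blk=36 s=4: MISS | VC []
  [1] addr=0x127 blk=36 s=4: L1-HIT | VC []
  [2] addr=0x123 blk=36 s=4: L1-HIT | VC []
  [3] addr=0x1d8 blk=59 s=3: MISS | VC []
  [4] addr=0x63 blk=12 s=4: MISS | VC [36]
  [5] addr=0x9f blk=19 s=3: MISS | VC [36, 59]
  [6] addr=0x63 blk=12 s=4: L1-HIT | VC [36, 59]
  [7] addr=0x1de blk=59 s=3: VC-HIT | VC [36, 19]
  [8] addr=0x61 blk=12 s=4: L1-HIT | VC [36, 19]
  [9] addr=0xa4 blk=20 s=4: MISS | VC [36, 19, 12]
  [10] addr=0x63 blk=12 s=4: VC-HIT | VC [36, 19, 20]

OUTCOME = L1-HIT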